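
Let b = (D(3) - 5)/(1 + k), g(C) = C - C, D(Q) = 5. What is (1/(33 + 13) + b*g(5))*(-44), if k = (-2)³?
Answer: -22/23 ≈ -0.95652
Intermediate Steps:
g(C) = 0
k = -8
b = 0 (b = (5 - 5)/(1 - 8) = 0/(-7) = 0*(-⅐) = 0)
(1/(33 + 13) + b*g(5))*(-44) = (1/(33 + 13) + 0*0)*(-44) = (1/46 + 0)*(-44) = (1/46)*(-44) = -22/23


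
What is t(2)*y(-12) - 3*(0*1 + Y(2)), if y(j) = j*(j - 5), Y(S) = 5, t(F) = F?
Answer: 393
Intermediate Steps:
y(j) = j*(-5 + j)
t(2)*y(-12) - 3*(0*1 + Y(2)) = 2*(-12*(-5 - 12)) - 3*(0*1 + 5) = 2*(-12*(-17)) - 3*(0 + 5) = 2*204 - 3*5 = 408 - 15 = 393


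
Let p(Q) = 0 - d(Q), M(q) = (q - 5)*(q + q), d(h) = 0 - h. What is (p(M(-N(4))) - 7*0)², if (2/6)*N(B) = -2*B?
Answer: 831744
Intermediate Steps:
d(h) = -h
N(B) = -6*B (N(B) = 3*(-2*B) = -6*B)
M(q) = 2*q*(-5 + q) (M(q) = (-5 + q)*(2*q) = 2*q*(-5 + q))
p(Q) = Q (p(Q) = 0 - (-1)*Q = 0 + Q = Q)
(p(M(-N(4))) - 7*0)² = (2*(-(-6)*4)*(-5 - (-6)*4) - 7*0)² = (2*(-1*(-24))*(-5 - 1*(-24)) + 0)² = (2*24*(-5 + 24) + 0)² = (2*24*19 + 0)² = (912 + 0)² = 912² = 831744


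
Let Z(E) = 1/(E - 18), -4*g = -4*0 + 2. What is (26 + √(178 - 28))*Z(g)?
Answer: -52/37 - 10*√6/37 ≈ -2.0674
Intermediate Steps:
g = -½ (g = -(-4*0 + 2)/4 = -(0 + 2)/4 = -¼*2 = -½ ≈ -0.50000)
Z(E) = 1/(-18 + E)
(26 + √(178 - 28))*Z(g) = (26 + √(178 - 28))/(-18 - ½) = (26 + √150)/(-37/2) = (26 + 5*√6)*(-2/37) = -52/37 - 10*√6/37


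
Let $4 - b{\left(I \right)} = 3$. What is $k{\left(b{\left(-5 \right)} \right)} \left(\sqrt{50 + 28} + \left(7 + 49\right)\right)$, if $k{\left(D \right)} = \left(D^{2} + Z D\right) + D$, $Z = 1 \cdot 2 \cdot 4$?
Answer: $560 + 10 \sqrt{78} \approx 648.32$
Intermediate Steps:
$Z = 8$ ($Z = 2 \cdot 4 = 8$)
$b{\left(I \right)} = 1$ ($b{\left(I \right)} = 4 - 3 = 1$)
$k{\left(D \right)} = D^{2} + 9 D$ ($k{\left(D \right)} = \left(D^{2} + 8 D\right) + D = D^{2} + 9 D$)
$k{\left(b{\left(-5 \right)} \right)} \left(\sqrt{50 + 28} + \left(7 + 49\right)\right) = 1 \left(9 + 1\right) \left(\sqrt{50 + 28} + \left(7 + 49\right)\right) = 1 \cdot 10 \left(\sqrt{78} + 56\right) = 10 \left(56 + \sqrt{78}\right) = 560 + 10 \sqrt{78}$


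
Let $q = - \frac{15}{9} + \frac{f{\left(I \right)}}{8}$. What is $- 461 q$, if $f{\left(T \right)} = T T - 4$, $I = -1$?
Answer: $\frac{22589}{24} \approx 941.21$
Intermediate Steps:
$f{\left(T \right)} = -4 + T^{2}$ ($f{\left(T \right)} = T^{2} - 4 = -4 + T^{2}$)
$q = - \frac{49}{24}$ ($q = - \frac{15}{9} + \frac{-4 + \left(-1\right)^{2}}{8} = \left(-15\right) \frac{1}{9} + \left(-4 + 1\right) \frac{1}{8} = - \frac{5}{3} - \frac{3}{8} = - \frac{49}{24} \approx -2.0417$)
$- 461 q = \left(-461\right) \left(- \frac{49}{24}\right) = \frac{22589}{24}$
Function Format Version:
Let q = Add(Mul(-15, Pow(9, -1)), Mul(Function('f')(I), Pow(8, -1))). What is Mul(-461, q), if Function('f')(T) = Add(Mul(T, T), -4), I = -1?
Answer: Rational(22589, 24) ≈ 941.21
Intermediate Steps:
Function('f')(T) = Add(-4, Pow(T, 2)) (Function('f')(T) = Add(Pow(T, 2), -4) = Add(-4, Pow(T, 2)))
q = Rational(-49, 24) (q = Add(Mul(-15, Pow(9, -1)), Mul(Add(-4, Pow(-1, 2)), Pow(8, -1))) = Add(Mul(-15, Rational(1, 9)), Mul(Add(-4, 1), Rational(1, 8))) = Add(Rational(-5, 3), Mul(-3, Rational(1, 8))) = Add(Rational(-5, 3), Rational(-3, 8)) = Rational(-49, 24) ≈ -2.0417)
Mul(-461, q) = Mul(-461, Rational(-49, 24)) = Rational(22589, 24)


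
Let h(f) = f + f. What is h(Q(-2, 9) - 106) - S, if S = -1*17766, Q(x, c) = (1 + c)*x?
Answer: 17514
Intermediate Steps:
Q(x, c) = x*(1 + c)
S = -17766
h(f) = 2*f
h(Q(-2, 9) - 106) - S = 2*(-2*(1 + 9) - 106) - 1*(-17766) = 2*(-2*10 - 106) + 17766 = 2*(-20 - 106) + 17766 = 2*(-126) + 17766 = -252 + 17766 = 17514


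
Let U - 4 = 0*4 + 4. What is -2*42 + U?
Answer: -76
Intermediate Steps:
U = 8 (U = 4 + (0*4 + 4) = 4 + (0 + 4) = 4 + 4 = 8)
-2*42 + U = -2*42 + 8 = -84 + 8 = -76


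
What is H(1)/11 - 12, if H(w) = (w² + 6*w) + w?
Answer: -124/11 ≈ -11.273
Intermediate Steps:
H(w) = w² + 7*w
H(1)/11 - 12 = (1*(7 + 1))/11 - 12 = (1*8)/11 - 12 = (1/11)*8 - 12 = 8/11 - 12 = -124/11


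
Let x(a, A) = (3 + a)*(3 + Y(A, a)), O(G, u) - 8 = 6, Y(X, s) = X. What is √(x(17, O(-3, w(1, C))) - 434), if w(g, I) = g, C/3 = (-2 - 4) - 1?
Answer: I*√94 ≈ 9.6954*I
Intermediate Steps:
C = -21 (C = 3*((-2 - 4) - 1) = 3*(-6 - 1) = 3*(-7) = -21)
O(G, u) = 14 (O(G, u) = 8 + 6 = 14)
x(a, A) = (3 + A)*(3 + a) (x(a, A) = (3 + a)*(3 + A) = (3 + A)*(3 + a))
√(x(17, O(-3, w(1, C))) - 434) = √((9 + 3*14 + 3*17 + 14*17) - 434) = √((9 + 42 + 51 + 238) - 434) = √(340 - 434) = √(-94) = I*√94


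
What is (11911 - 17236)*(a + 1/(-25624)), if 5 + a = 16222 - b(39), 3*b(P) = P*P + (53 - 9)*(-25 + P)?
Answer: -2115577651075/25624 ≈ -8.2562e+7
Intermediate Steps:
b(P) = -1100/3 + P²/3 + 44*P/3 (b(P) = (P*P + (53 - 9)*(-25 + P))/3 = (P² + 44*(-25 + P))/3 = (P² + (-1100 + 44*P))/3 = (-1100 + P² + 44*P)/3 = -1100/3 + P²/3 + 44*P/3)
a = 46514/3 (a = -5 + (16222 - (-1100/3 + (⅓)*39² + (44/3)*39)) = -5 + (16222 - (-1100/3 + (⅓)*1521 + 572)) = -5 + (16222 - (-1100/3 + 507 + 572)) = -5 + (16222 - 1*2137/3) = -5 + (16222 - 2137/3) = -5 + 46529/3 = 46514/3 ≈ 15505.)
(11911 - 17236)*(a + 1/(-25624)) = (11911 - 17236)*(46514/3 + 1/(-25624)) = -5325*(46514/3 - 1/25624) = -5325*1191874733/76872 = -2115577651075/25624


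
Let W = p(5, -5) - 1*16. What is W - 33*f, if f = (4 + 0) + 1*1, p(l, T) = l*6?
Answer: -151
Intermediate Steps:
p(l, T) = 6*l
W = 14 (W = 6*5 - 1*16 = 30 - 16 = 14)
f = 5 (f = 4 + 1 = 5)
W - 33*f = 14 - 33*5 = 14 - 165 = -151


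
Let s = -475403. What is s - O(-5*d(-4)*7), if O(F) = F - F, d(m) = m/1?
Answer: -475403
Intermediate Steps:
d(m) = m (d(m) = m*1 = m)
O(F) = 0
s - O(-5*d(-4)*7) = -475403 - 1*0 = -475403 + 0 = -475403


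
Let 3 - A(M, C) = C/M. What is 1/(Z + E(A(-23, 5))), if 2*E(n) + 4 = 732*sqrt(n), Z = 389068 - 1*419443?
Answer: -18883/573340979 - 366*sqrt(1702)/21213616223 ≈ -3.3647e-5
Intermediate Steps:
A(M, C) = 3 - C/M
Z = -30375 (Z = 389068 - 419443 = -30375)
E(n) = -2 + 366*sqrt(n) (E(n) = -2 + (732*sqrt(n))/2 = -2 + 366*sqrt(n))
1/(Z + E(A(-23, 5))) = 1/(-30375 + (-2 + 366*sqrt(3 - 1*5/(-23)))) = 1/(-30375 + (-2 + 366*sqrt(3 - 1*5*(-1/23)))) = 1/(-30375 + (-2 + 366*sqrt(3 + 5/23))) = 1/(-30375 + (-2 + 366*sqrt(74/23))) = 1/(-30375 + (-2 + 366*(sqrt(1702)/23))) = 1/(-30375 + (-2 + 366*sqrt(1702)/23)) = 1/(-30377 + 366*sqrt(1702)/23)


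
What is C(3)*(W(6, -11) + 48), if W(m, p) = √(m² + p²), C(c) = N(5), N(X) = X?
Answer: 240 + 5*√157 ≈ 302.65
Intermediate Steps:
C(c) = 5
C(3)*(W(6, -11) + 48) = 5*(√(6² + (-11)²) + 48) = 5*(√(36 + 121) + 48) = 5*(√157 + 48) = 5*(48 + √157) = 240 + 5*√157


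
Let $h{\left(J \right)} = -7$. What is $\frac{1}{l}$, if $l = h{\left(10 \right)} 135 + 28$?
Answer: $- \frac{1}{917} \approx -0.0010905$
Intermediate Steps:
$l = -917$ ($l = \left(-7\right) 135 + 28 = -945 + 28 = -917$)
$\frac{1}{l} = \frac{1}{-917} = - \frac{1}{917}$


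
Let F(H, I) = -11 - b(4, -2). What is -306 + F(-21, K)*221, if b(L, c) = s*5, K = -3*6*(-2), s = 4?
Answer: -7157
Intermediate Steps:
K = 36 (K = -18*(-2) = 36)
b(L, c) = 20 (b(L, c) = 4*5 = 20)
F(H, I) = -31 (F(H, I) = -11 - 1*20 = -11 - 20 = -31)
-306 + F(-21, K)*221 = -306 - 31*221 = -306 - 6851 = -7157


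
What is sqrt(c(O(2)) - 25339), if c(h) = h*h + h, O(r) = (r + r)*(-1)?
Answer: I*sqrt(25327) ≈ 159.14*I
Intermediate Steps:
O(r) = -2*r (O(r) = (2*r)*(-1) = -2*r)
c(h) = h + h**2 (c(h) = h**2 + h = h + h**2)
sqrt(c(O(2)) - 25339) = sqrt((-2*2)*(1 - 2*2) - 25339) = sqrt(-4*(1 - 4) - 25339) = sqrt(-4*(-3) - 25339) = sqrt(12 - 25339) = sqrt(-25327) = I*sqrt(25327)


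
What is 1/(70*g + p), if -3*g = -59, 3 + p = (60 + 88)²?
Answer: 3/69833 ≈ 4.2960e-5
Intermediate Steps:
p = 21901 (p = -3 + (60 + 88)² = -3 + 148² = -3 + 21904 = 21901)
g = 59/3 (g = -⅓*(-59) = 59/3 ≈ 19.667)
1/(70*g + p) = 1/(70*(59/3) + 21901) = 1/(4130/3 + 21901) = 1/(69833/3) = 3/69833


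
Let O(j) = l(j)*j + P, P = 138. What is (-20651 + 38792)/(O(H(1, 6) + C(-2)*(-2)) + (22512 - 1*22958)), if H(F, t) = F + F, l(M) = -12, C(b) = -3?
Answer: -18141/404 ≈ -44.903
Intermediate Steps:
H(F, t) = 2*F
O(j) = 138 - 12*j (O(j) = -12*j + 138 = 138 - 12*j)
(-20651 + 38792)/(O(H(1, 6) + C(-2)*(-2)) + (22512 - 1*22958)) = (-20651 + 38792)/((138 - 12*(2*1 - 3*(-2))) + (22512 - 1*22958)) = 18141/((138 - 12*(2 + 6)) + (22512 - 22958)) = 18141/((138 - 12*8) - 446) = 18141/((138 - 96) - 446) = 18141/(42 - 446) = 18141/(-404) = 18141*(-1/404) = -18141/404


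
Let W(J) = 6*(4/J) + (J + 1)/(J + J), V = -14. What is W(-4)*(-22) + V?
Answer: 439/4 ≈ 109.75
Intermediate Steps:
W(J) = 24/J + (1 + J)/(2*J) (W(J) = 24/J + (1 + J)/((2*J)) = 24/J + (1 + J)*(1/(2*J)) = 24/J + (1 + J)/(2*J))
W(-4)*(-22) + V = ((1/2)*(49 - 4)/(-4))*(-22) - 14 = ((1/2)*(-1/4)*45)*(-22) - 14 = -45/8*(-22) - 14 = 495/4 - 14 = 439/4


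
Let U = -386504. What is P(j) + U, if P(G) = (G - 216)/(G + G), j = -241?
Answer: -186294471/482 ≈ -3.8650e+5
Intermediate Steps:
P(G) = (-216 + G)/(2*G) (P(G) = (-216 + G)/((2*G)) = (-216 + G)*(1/(2*G)) = (-216 + G)/(2*G))
P(j) + U = (1/2)*(-216 - 241)/(-241) - 386504 = (1/2)*(-1/241)*(-457) - 386504 = 457/482 - 386504 = -186294471/482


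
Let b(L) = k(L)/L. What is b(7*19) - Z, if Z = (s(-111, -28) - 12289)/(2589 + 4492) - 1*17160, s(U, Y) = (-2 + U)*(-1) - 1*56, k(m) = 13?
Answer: 16162543589/941773 ≈ 17162.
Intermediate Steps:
b(L) = 13/L
s(U, Y) = -54 - U (s(U, Y) = (2 - U) - 56 = -54 - U)
Z = -121522192/7081 (Z = ((-54 - 1*(-111)) - 12289)/(2589 + 4492) - 1*17160 = ((-54 + 111) - 12289)/7081 - 17160 = (57 - 12289)*(1/7081) - 17160 = -12232*1/7081 - 17160 = -12232/7081 - 17160 = -121522192/7081 ≈ -17162.)
b(7*19) - Z = 13/((7*19)) - 1*(-121522192/7081) = 13/133 + 121522192/7081 = 16162543589/941773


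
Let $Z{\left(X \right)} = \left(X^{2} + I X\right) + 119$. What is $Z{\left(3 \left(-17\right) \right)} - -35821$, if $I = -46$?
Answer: $40887$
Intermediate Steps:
$Z{\left(X \right)} = 119 + X^{2} - 46 X$ ($Z{\left(X \right)} = \left(X^{2} - 46 X\right) + 119 = 119 + X^{2} - 46 X$)
$Z{\left(3 \left(-17\right) \right)} - -35821 = \left(119 + \left(3 \left(-17\right)\right)^{2} - 46 \cdot 3 \left(-17\right)\right) - -35821 = \left(119 + \left(-51\right)^{2} - -2346\right) + 35821 = \left(119 + 2601 + 2346\right) + 35821 = 5066 + 35821 = 40887$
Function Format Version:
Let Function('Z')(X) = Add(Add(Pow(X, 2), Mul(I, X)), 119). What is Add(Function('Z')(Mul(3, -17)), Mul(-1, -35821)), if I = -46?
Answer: 40887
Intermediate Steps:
Function('Z')(X) = Add(119, Pow(X, 2), Mul(-46, X)) (Function('Z')(X) = Add(Add(Pow(X, 2), Mul(-46, X)), 119) = Add(119, Pow(X, 2), Mul(-46, X)))
Add(Function('Z')(Mul(3, -17)), Mul(-1, -35821)) = Add(Add(119, Pow(Mul(3, -17), 2), Mul(-46, Mul(3, -17))), Mul(-1, -35821)) = Add(Add(119, Pow(-51, 2), Mul(-46, -51)), 35821) = Add(Add(119, 2601, 2346), 35821) = Add(5066, 35821) = 40887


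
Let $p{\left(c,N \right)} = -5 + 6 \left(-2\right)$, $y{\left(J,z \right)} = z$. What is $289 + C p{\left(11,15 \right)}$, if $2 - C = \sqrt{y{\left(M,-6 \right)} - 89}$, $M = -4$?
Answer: $255 + 17 i \sqrt{95} \approx 255.0 + 165.7 i$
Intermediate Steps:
$p{\left(c,N \right)} = -17$ ($p{\left(c,N \right)} = -5 - 12 = -17$)
$C = 2 - i \sqrt{95}$ ($C = 2 - \sqrt{-6 - 89} = 2 - \sqrt{-95} = 2 - i \sqrt{95} \approx 2.0 - 9.7468 i$)
$289 + C p{\left(11,15 \right)} = 289 + \left(2 - i \sqrt{95}\right) \left(-17\right) = 289 - \left(34 - 17 i \sqrt{95}\right) = 255 + 17 i \sqrt{95}$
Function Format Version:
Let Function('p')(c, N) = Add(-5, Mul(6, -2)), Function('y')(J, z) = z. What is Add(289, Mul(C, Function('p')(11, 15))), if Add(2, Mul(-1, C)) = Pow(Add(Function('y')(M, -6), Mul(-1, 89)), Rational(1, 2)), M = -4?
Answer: Add(255, Mul(17, I, Pow(95, Rational(1, 2)))) ≈ Add(255.00, Mul(165.70, I))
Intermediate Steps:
Function('p')(c, N) = -17 (Function('p')(c, N) = Add(-5, -12) = -17)
C = Add(2, Mul(-1, I, Pow(95, Rational(1, 2)))) (C = Add(2, Mul(-1, Pow(Add(-6, Mul(-1, 89)), Rational(1, 2)))) = Add(2, Mul(-1, Pow(Add(-6, -89), Rational(1, 2)))) = Add(2, Mul(-1, Pow(-95, Rational(1, 2)))) = Add(2, Mul(-1, Mul(I, Pow(95, Rational(1, 2))))) = Add(2, Mul(-1, I, Pow(95, Rational(1, 2)))) ≈ Add(2.0000, Mul(-9.7468, I)))
Add(289, Mul(C, Function('p')(11, 15))) = Add(289, Mul(Add(2, Mul(-1, I, Pow(95, Rational(1, 2)))), -17)) = Add(289, Add(-34, Mul(17, I, Pow(95, Rational(1, 2))))) = Add(255, Mul(17, I, Pow(95, Rational(1, 2))))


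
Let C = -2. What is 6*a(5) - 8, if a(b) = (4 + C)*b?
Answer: 52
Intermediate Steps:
a(b) = 2*b (a(b) = (4 - 2)*b = 2*b)
6*a(5) - 8 = 6*(2*5) - 8 = 6*10 - 8 = 60 - 8 = 52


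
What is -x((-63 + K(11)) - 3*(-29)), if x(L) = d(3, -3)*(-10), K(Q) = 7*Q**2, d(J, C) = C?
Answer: -30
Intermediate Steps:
x(L) = 30 (x(L) = -3*(-10) = 30)
-x((-63 + K(11)) - 3*(-29)) = -1*30 = -30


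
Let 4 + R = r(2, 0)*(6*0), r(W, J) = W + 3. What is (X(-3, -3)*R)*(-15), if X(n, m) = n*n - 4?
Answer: 300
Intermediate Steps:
X(n, m) = -4 + n² (X(n, m) = n² - 4 = -4 + n²)
r(W, J) = 3 + W
R = -4 (R = -4 + (3 + 2)*(6*0) = -4 + 5*0 = -4 + 0 = -4)
(X(-3, -3)*R)*(-15) = ((-4 + (-3)²)*(-4))*(-15) = ((-4 + 9)*(-4))*(-15) = (5*(-4))*(-15) = -20*(-15) = 300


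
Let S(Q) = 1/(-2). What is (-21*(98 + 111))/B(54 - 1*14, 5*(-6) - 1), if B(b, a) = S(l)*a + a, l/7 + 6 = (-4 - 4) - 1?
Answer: 8778/31 ≈ 283.16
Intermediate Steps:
l = -105 (l = -42 + 7*((-4 - 4) - 1) = -42 + 7*(-8 - 1) = -42 + 7*(-9) = -42 - 63 = -105)
S(Q) = -1/2
B(b, a) = a/2 (B(b, a) = -a/2 + a = a/2)
(-21*(98 + 111))/B(54 - 1*14, 5*(-6) - 1) = (-21*(98 + 111))/(((5*(-6) - 1)/2)) = (-21*209)/(((-30 - 1)/2)) = -4389/((1/2)*(-31)) = -4389/(-31/2) = -4389*(-2/31) = 8778/31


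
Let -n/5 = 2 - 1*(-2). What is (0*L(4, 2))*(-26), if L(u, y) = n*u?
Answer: 0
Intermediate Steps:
n = -20 (n = -5*(2 - 1*(-2)) = -5*(2 + 2) = -5*4 = -20)
L(u, y) = -20*u
(0*L(4, 2))*(-26) = (0*(-20*4))*(-26) = (0*(-80))*(-26) = 0*(-26) = 0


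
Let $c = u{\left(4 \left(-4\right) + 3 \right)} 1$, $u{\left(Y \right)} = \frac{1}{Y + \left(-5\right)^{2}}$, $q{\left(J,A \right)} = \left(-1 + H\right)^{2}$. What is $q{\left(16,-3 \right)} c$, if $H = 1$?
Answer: $0$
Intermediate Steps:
$q{\left(J,A \right)} = 0$ ($q{\left(J,A \right)} = \left(-1 + 1\right)^{2} = 0^{2} = 0$)
$u{\left(Y \right)} = \frac{1}{25 + Y}$ ($u{\left(Y \right)} = \frac{1}{Y + 25} = \frac{1}{25 + Y}$)
$c = \frac{1}{12}$ ($c = \frac{1}{25 + \left(4 \left(-4\right) + 3\right)} 1 = \frac{1}{25 + \left(-16 + 3\right)} 1 = \frac{1}{25 - 13} \cdot 1 = \frac{1}{12} \cdot 1 = \frac{1}{12} \approx 0.083333$)
$q{\left(16,-3 \right)} c = 0 \cdot \frac{1}{12} = 0$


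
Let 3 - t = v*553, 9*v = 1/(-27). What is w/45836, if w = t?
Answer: 641/5569074 ≈ 0.00011510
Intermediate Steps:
v = -1/243 (v = (1/9)/(-27) = (1/9)*(-1/27) = -1/243 ≈ -0.0041152)
t = 1282/243 (t = 3 - (-1)*553/243 = 3 - 1*(-553/243) = 3 + 553/243 = 1282/243 ≈ 5.2757)
w = 1282/243 ≈ 5.2757
w/45836 = (1282/243)/45836 = (1282/243)*(1/45836) = 641/5569074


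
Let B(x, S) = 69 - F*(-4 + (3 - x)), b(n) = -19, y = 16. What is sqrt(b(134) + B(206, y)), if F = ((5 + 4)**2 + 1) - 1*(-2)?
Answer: sqrt(17438) ≈ 132.05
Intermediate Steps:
F = 84 (F = (9**2 + 1) + 2 = (81 + 1) + 2 = 82 + 2 = 84)
B(x, S) = 153 + 84*x (B(x, S) = 69 - 84*(-4 + (3 - x)) = 69 - 84*(-1 - x) = 69 - (-84 - 84*x) = 69 + (84 + 84*x) = 153 + 84*x)
sqrt(b(134) + B(206, y)) = sqrt(-19 + (153 + 84*206)) = sqrt(-19 + (153 + 17304)) = sqrt(-19 + 17457) = sqrt(17438)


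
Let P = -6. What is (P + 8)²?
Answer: 4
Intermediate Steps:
(P + 8)² = (-6 + 8)² = 2² = 4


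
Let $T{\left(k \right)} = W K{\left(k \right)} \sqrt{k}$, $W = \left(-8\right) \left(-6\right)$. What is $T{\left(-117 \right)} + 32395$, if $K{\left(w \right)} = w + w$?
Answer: $32395 - 33696 i \sqrt{13} \approx 32395.0 - 1.2149 \cdot 10^{5} i$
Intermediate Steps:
$K{\left(w \right)} = 2 w$
$W = 48$
$T{\left(k \right)} = 96 k^{\frac{3}{2}}$ ($T{\left(k \right)} = 48 \cdot 2 k \sqrt{k} = 96 k \sqrt{k} = 96 k^{\frac{3}{2}}$)
$T{\left(-117 \right)} + 32395 = 96 \left(-117\right)^{\frac{3}{2}} + 32395 = 96 \left(- 351 i \sqrt{13}\right) + 32395 = - 33696 i \sqrt{13} + 32395 = 32395 - 33696 i \sqrt{13}$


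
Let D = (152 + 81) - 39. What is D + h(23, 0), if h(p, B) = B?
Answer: 194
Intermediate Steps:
D = 194 (D = 233 - 39 = 194)
D + h(23, 0) = 194 + 0 = 194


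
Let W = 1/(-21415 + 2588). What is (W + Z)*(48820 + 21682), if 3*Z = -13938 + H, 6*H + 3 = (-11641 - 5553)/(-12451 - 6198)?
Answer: -1035072141815072707/3159942507 ≈ -3.2756e+8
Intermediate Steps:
W = -1/18827 (W = 1/(-18827) = -1/18827 ≈ -5.3115e-5)
H = -38753/111894 (H = -½ + ((-11641 - 5553)/(-12451 - 6198))/6 = -½ + (-17194/(-18649))/6 = -½ + (-17194*(-1/18649))/6 = -½ + (⅙)*(17194/18649) = -½ + 8597/55947 = -38753/111894 ≈ -0.34634)
Z = -1559617325/335682 (Z = (-13938 - 38753/111894)/3 = (⅓)*(-1559617325/111894) = -1559617325/335682 ≈ -4646.1)
(W + Z)*(48820 + 21682) = (-1/18827 - 1559617325/335682)*(48820 + 21682) = -29362915713457/6319885014*70502 = -1035072141815072707/3159942507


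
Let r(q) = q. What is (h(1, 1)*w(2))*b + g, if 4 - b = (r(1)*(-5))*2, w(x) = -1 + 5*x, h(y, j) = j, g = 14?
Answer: 140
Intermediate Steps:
b = 14 (b = 4 - 1*(-5)*2 = 4 - (-5)*2 = 4 - 1*(-10) = 4 + 10 = 14)
(h(1, 1)*w(2))*b + g = (1*(-1 + 5*2))*14 + 14 = (1*(-1 + 10))*14 + 14 = (1*9)*14 + 14 = 9*14 + 14 = 126 + 14 = 140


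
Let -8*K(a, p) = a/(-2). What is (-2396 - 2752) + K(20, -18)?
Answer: -20587/4 ≈ -5146.8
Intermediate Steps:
K(a, p) = a/16 (K(a, p) = -a/(8*(-2)) = -a*(-1)/(8*2) = -(-1)*a/16 = a/16)
(-2396 - 2752) + K(20, -18) = (-2396 - 2752) + (1/16)*20 = -5148 + 5/4 = -20587/4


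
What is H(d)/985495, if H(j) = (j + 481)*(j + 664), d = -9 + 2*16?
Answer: 49464/140785 ≈ 0.35134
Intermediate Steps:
d = 23 (d = -9 + 32 = 23)
H(j) = (481 + j)*(664 + j)
H(d)/985495 = (319384 + 23² + 1145*23)/985495 = (319384 + 529 + 26335)*(1/985495) = 346248*(1/985495) = 49464/140785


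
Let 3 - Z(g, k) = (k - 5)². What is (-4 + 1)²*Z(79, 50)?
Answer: -18198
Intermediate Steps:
Z(g, k) = 3 - (-5 + k)² (Z(g, k) = 3 - (k - 5)² = 3 - (-5 + k)²)
(-4 + 1)²*Z(79, 50) = (-4 + 1)²*(3 - (-5 + 50)²) = (-3)²*(3 - 1*45²) = 9*(3 - 1*2025) = 9*(3 - 2025) = 9*(-2022) = -18198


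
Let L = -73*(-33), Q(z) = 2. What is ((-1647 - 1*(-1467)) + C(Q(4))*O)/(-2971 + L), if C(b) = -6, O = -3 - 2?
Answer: 75/281 ≈ 0.26690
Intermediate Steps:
L = 2409
O = -5
((-1647 - 1*(-1467)) + C(Q(4))*O)/(-2971 + L) = ((-1647 - 1*(-1467)) - 6*(-5))/(-2971 + 2409) = ((-1647 + 1467) + 30)/(-562) = (-180 + 30)*(-1/562) = -150*(-1/562) = 75/281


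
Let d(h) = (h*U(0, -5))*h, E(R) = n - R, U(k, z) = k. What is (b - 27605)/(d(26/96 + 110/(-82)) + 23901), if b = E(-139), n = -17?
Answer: -9161/7967 ≈ -1.1499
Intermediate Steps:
E(R) = -17 - R
b = 122 (b = -17 - 1*(-139) = -17 + 139 = 122)
d(h) = 0 (d(h) = (h*0)*h = 0*h = 0)
(b - 27605)/(d(26/96 + 110/(-82)) + 23901) = (122 - 27605)/(0 + 23901) = -27483/23901 = -27483*1/23901 = -9161/7967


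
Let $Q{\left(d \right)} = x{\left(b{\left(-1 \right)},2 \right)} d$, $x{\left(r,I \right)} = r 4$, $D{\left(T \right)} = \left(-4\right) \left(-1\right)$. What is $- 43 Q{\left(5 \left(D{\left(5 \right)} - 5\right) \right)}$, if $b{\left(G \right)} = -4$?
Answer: $-3440$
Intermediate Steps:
$D{\left(T \right)} = 4$
$x{\left(r,I \right)} = 4 r$
$Q{\left(d \right)} = - 16 d$ ($Q{\left(d \right)} = 4 \left(-4\right) d = - 16 d$)
$- 43 Q{\left(5 \left(D{\left(5 \right)} - 5\right) \right)} = - 43 \left(- 16 \cdot 5 \left(4 - 5\right)\right) = - 43 \left(- 16 \cdot 5 \left(-1\right)\right) = - 43 \left(\left(-16\right) \left(-5\right)\right) = \left(-43\right) 80 = -3440$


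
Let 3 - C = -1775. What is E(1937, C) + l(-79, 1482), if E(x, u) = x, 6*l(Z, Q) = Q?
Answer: 2184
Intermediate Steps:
C = 1778 (C = 3 - 1*(-1775) = 3 + 1775 = 1778)
l(Z, Q) = Q/6
E(1937, C) + l(-79, 1482) = 1937 + (⅙)*1482 = 1937 + 247 = 2184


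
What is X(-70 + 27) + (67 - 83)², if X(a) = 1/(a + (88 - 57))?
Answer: 3071/12 ≈ 255.92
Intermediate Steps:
X(a) = 1/(31 + a) (X(a) = 1/(a + 31) = 1/(31 + a))
X(-70 + 27) + (67 - 83)² = 1/(31 + (-70 + 27)) + (67 - 83)² = 1/(31 - 43) + (-16)² = 1/(-12) + 256 = -1/12 + 256 = 3071/12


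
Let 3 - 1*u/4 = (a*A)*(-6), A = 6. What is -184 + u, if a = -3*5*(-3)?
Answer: 6308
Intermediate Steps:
a = 45 (a = -15*(-3) = 45)
u = 6492 (u = 12 - 4*45*6*(-6) = 12 - 1080*(-6) = 12 - 4*(-1620) = 12 + 6480 = 6492)
-184 + u = -184 + 6492 = 6308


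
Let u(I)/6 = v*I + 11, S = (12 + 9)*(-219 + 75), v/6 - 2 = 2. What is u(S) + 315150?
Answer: -120240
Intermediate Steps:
v = 24 (v = 12 + 6*2 = 12 + 12 = 24)
S = -3024 (S = 21*(-144) = -3024)
u(I) = 66 + 144*I (u(I) = 6*(24*I + 11) = 6*(11 + 24*I) = 66 + 144*I)
u(S) + 315150 = (66 + 144*(-3024)) + 315150 = (66 - 435456) + 315150 = -435390 + 315150 = -120240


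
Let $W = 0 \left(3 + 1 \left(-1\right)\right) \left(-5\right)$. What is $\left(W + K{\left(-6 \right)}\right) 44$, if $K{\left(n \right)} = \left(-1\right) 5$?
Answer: $-220$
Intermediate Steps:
$K{\left(n \right)} = -5$
$W = 0$ ($W = 0 \left(3 - 1\right) \left(-5\right) = 0 \cdot 2 \left(-5\right) = 0 \left(-5\right) = 0$)
$\left(W + K{\left(-6 \right)}\right) 44 = \left(0 - 5\right) 44 = \left(-5\right) 44 = -220$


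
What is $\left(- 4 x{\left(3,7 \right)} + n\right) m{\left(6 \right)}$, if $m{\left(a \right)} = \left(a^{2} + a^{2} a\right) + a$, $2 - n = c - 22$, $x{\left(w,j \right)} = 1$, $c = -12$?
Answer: $8256$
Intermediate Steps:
$n = 36$ ($n = 2 - \left(-12 - 22\right) = 2 - -34 = 2 + 34 = 36$)
$m{\left(a \right)} = a + a^{2} + a^{3}$ ($m{\left(a \right)} = \left(a^{2} + a^{3}\right) + a = a + a^{2} + a^{3}$)
$\left(- 4 x{\left(3,7 \right)} + n\right) m{\left(6 \right)} = \left(\left(-4\right) 1 + 36\right) 6 \left(1 + 6 + 6^{2}\right) = \left(-4 + 36\right) 6 \left(1 + 6 + 36\right) = 32 \cdot 6 \cdot 43 = 32 \cdot 258 = 8256$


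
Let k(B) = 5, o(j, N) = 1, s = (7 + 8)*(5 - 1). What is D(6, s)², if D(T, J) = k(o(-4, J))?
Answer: 25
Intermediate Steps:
s = 60 (s = 15*4 = 60)
D(T, J) = 5
D(6, s)² = 5² = 25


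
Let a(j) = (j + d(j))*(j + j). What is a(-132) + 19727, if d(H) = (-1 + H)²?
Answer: -4615321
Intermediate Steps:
a(j) = 2*j*(j + (-1 + j)²) (a(j) = (j + (-1 + j)²)*(j + j) = (j + (-1 + j)²)*(2*j) = 2*j*(j + (-1 + j)²))
a(-132) + 19727 = 2*(-132)*(-132 + (-1 - 132)²) + 19727 = 2*(-132)*(-132 + (-133)²) + 19727 = 2*(-132)*(-132 + 17689) + 19727 = 2*(-132)*17557 + 19727 = -4635048 + 19727 = -4615321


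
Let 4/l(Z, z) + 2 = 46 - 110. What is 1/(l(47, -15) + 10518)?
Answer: 33/347092 ≈ 9.5076e-5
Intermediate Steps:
l(Z, z) = -2/33 (l(Z, z) = 4/(-2 + (46 - 110)) = 4/(-2 - 64) = 4/(-66) = 4*(-1/66) = -2/33)
1/(l(47, -15) + 10518) = 1/(-2/33 + 10518) = 1/(347092/33) = 33/347092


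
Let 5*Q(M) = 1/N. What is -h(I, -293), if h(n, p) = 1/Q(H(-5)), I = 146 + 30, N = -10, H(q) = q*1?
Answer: 50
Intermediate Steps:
H(q) = q
I = 176
Q(M) = -1/50 (Q(M) = (1/5)/(-10) = (1/5)*(-1/10) = -1/50)
h(n, p) = -50 (h(n, p) = 1/(-1/50) = -50)
-h(I, -293) = -1*(-50) = 50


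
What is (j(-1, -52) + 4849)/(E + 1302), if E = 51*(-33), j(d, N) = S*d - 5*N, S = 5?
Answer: -5104/381 ≈ -13.396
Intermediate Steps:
j(d, N) = -5*N + 5*d (j(d, N) = 5*d - 5*N = -5*N + 5*d)
E = -1683
(j(-1, -52) + 4849)/(E + 1302) = ((-5*(-52) + 5*(-1)) + 4849)/(-1683 + 1302) = ((260 - 5) + 4849)/(-381) = (255 + 4849)*(-1/381) = 5104*(-1/381) = -5104/381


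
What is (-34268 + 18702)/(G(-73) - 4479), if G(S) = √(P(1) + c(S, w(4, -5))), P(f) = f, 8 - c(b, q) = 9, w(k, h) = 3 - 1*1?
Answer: 15566/4479 ≈ 3.4753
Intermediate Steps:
w(k, h) = 2 (w(k, h) = 3 - 1 = 2)
c(b, q) = -1 (c(b, q) = 8 - 1*9 = 8 - 9 = -1)
G(S) = 0 (G(S) = √(1 - 1) = √0 = 0)
(-34268 + 18702)/(G(-73) - 4479) = (-34268 + 18702)/(0 - 4479) = -15566/(-4479) = -15566*(-1/4479) = 15566/4479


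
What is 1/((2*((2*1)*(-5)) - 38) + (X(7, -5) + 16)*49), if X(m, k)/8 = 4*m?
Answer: 1/11702 ≈ 8.5455e-5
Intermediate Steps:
X(m, k) = 32*m (X(m, k) = 8*(4*m) = 32*m)
1/((2*((2*1)*(-5)) - 38) + (X(7, -5) + 16)*49) = 1/((2*((2*1)*(-5)) - 38) + (32*7 + 16)*49) = 1/((2*(2*(-5)) - 38) + (224 + 16)*49) = 1/((2*(-10) - 38) + 240*49) = 1/((-20 - 38) + 11760) = 1/(-58 + 11760) = 1/11702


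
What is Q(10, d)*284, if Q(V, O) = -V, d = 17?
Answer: -2840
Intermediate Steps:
Q(10, d)*284 = -1*10*284 = -10*284 = -2840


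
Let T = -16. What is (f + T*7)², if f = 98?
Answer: 196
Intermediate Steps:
(f + T*7)² = (98 - 16*7)² = (98 - 112)² = (-14)² = 196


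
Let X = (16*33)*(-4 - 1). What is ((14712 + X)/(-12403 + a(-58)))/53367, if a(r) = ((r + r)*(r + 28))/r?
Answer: -4024/221704307 ≈ -1.8150e-5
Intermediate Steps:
a(r) = 56 + 2*r (a(r) = ((2*r)*(28 + r))/r = (2*r*(28 + r))/r = 56 + 2*r)
X = -2640 (X = 528*(-5) = -2640)
((14712 + X)/(-12403 + a(-58)))/53367 = ((14712 - 2640)/(-12403 + (56 + 2*(-58))))/53367 = (12072/(-12403 + (56 - 116)))*(1/53367) = (12072/(-12403 - 60))*(1/53367) = (12072/(-12463))*(1/53367) = (12072*(-1/12463))*(1/53367) = -12072/12463*1/53367 = -4024/221704307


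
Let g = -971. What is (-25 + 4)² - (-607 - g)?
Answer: 77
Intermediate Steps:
(-25 + 4)² - (-607 - g) = (-25 + 4)² - (-607 - 1*(-971)) = (-21)² - (-607 + 971) = 441 - 1*364 = 441 - 364 = 77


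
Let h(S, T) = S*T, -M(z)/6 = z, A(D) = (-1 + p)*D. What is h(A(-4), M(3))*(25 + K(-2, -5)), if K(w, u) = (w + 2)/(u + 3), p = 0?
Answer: -1800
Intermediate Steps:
A(D) = -D (A(D) = (-1 + 0)*D = -D)
K(w, u) = (2 + w)/(3 + u)
M(z) = -6*z
h(A(-4), M(3))*(25 + K(-2, -5)) = ((-1*(-4))*(-6*3))*(25 + (2 - 2)/(3 - 5)) = (4*(-18))*(25 + 0/(-2)) = -72*(25 - ½*0) = -72*(25 + 0) = -72*25 = -1800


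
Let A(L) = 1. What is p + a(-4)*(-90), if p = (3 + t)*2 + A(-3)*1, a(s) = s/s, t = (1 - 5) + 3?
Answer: -85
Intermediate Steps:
t = -1 (t = -4 + 3 = -1)
a(s) = 1
p = 5 (p = (3 - 1)*2 + 1*1 = 2*2 + 1 = 4 + 1 = 5)
p + a(-4)*(-90) = 5 + 1*(-90) = 5 - 90 = -85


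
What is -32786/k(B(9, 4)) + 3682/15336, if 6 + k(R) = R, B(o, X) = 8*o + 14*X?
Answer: -125589223/467748 ≈ -268.50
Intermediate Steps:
k(R) = -6 + R
-32786/k(B(9, 4)) + 3682/15336 = -32786/(-6 + (8*9 + 14*4)) + 3682/15336 = -32786/(-6 + (72 + 56)) + 3682*(1/15336) = -32786/(-6 + 128) + 1841/7668 = -32786/122 + 1841/7668 = -32786*1/122 + 1841/7668 = -16393/61 + 1841/7668 = -125589223/467748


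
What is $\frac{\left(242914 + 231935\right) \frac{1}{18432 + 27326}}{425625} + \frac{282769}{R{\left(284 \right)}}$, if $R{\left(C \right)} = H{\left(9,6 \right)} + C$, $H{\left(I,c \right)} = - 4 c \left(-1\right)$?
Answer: $\frac{917856357423707}{999755102500} \approx 918.08$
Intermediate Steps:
$H{\left(I,c \right)} = 4 c$
$R{\left(C \right)} = 24 + C$ ($R{\left(C \right)} = 4 \cdot 6 + C = 24 + C$)
$\frac{\left(242914 + 231935\right) \frac{1}{18432 + 27326}}{425625} + \frac{282769}{R{\left(284 \right)}} = \frac{\left(242914 + 231935\right) \frac{1}{18432 + 27326}}{425625} + \frac{282769}{24 + 284} = \frac{474849}{45758} \cdot \frac{1}{425625} + \frac{282769}{308} = \frac{158283}{6491916250} + \frac{282769}{308} = \frac{917856357423707}{999755102500}$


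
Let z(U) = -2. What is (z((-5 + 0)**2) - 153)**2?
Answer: 24025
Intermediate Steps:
(z((-5 + 0)**2) - 153)**2 = (-2 - 153)**2 = (-155)**2 = 24025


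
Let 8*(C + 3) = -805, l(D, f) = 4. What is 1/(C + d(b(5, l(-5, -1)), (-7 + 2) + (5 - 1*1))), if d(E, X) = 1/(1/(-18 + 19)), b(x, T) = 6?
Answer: -8/821 ≈ -0.0097442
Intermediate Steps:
C = -829/8 (C = -3 + (⅛)*(-805) = -3 - 805/8 = -829/8 ≈ -103.63)
d(E, X) = 1 (d(E, X) = 1/(1/1) = 1/1 = 1)
1/(C + d(b(5, l(-5, -1)), (-7 + 2) + (5 - 1*1))) = 1/(-829/8 + 1) = 1/(-821/8) = -8/821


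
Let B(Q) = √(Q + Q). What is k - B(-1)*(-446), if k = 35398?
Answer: 35398 + 446*I*√2 ≈ 35398.0 + 630.74*I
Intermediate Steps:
B(Q) = √2*√Q (B(Q) = √(2*Q) = √2*√Q)
k - B(-1)*(-446) = 35398 - √2*√(-1)*(-446) = 35398 - √2*I*(-446) = 35398 - I*√2*(-446) = 35398 - (-446)*I*√2 = 35398 + 446*I*√2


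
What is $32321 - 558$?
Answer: $31763$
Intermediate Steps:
$32321 - 558 = 31763$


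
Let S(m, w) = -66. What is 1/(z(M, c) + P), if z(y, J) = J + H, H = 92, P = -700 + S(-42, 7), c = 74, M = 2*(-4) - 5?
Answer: -1/600 ≈ -0.0016667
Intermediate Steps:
M = -13 (M = -8 - 5 = -13)
P = -766 (P = -700 - 66 = -766)
z(y, J) = 92 + J (z(y, J) = J + 92 = 92 + J)
1/(z(M, c) + P) = 1/((92 + 74) - 766) = 1/(166 - 766) = 1/(-600) = -1/600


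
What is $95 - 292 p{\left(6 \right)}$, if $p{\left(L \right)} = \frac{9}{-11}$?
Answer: $\frac{3673}{11} \approx 333.91$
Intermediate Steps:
$p{\left(L \right)} = - \frac{9}{11}$ ($p{\left(L \right)} = 9 \left(- \frac{1}{11}\right) = - \frac{9}{11}$)
$95 - 292 p{\left(6 \right)} = 95 - - \frac{2628}{11} = 95 + \frac{2628}{11} = \frac{3673}{11}$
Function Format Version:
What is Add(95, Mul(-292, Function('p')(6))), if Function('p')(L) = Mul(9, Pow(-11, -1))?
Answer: Rational(3673, 11) ≈ 333.91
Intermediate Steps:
Function('p')(L) = Rational(-9, 11) (Function('p')(L) = Mul(9, Rational(-1, 11)) = Rational(-9, 11))
Add(95, Mul(-292, Function('p')(6))) = Add(95, Mul(-292, Rational(-9, 11))) = Add(95, Rational(2628, 11)) = Rational(3673, 11)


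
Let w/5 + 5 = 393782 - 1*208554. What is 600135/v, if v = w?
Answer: 40009/61741 ≈ 0.64801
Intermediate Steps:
w = 926115 (w = -25 + 5*(393782 - 1*208554) = -25 + 5*(393782 - 208554) = -25 + 5*185228 = -25 + 926140 = 926115)
v = 926115
600135/v = 600135/926115 = 600135*(1/926115) = 40009/61741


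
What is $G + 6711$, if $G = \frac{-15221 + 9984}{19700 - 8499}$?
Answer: $\frac{75164674}{11201} \approx 6710.5$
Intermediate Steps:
$G = - \frac{5237}{11201} \approx -0.46755$
$G + 6711 = - \frac{5237}{11201} + 6711 = \frac{75164674}{11201}$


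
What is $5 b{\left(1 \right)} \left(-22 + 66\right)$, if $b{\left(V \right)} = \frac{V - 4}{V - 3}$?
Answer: $330$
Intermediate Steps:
$b{\left(V \right)} = \frac{-4 + V}{-3 + V}$
$5 b{\left(1 \right)} \left(-22 + 66\right) = 5 \frac{-4 + 1}{-3 + 1} \left(-22 + 66\right) = 5 \frac{1}{-2} \left(-3\right) 44 = 5 \left(\left(- \frac{1}{2}\right) \left(-3\right)\right) 44 = 5 \cdot \frac{3}{2} \cdot 44 = \frac{15}{2} \cdot 44 = 330$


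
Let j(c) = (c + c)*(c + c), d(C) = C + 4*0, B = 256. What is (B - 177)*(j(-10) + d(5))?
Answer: 31995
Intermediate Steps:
d(C) = C (d(C) = C + 0 = C)
j(c) = 4*c**2 (j(c) = (2*c)*(2*c) = 4*c**2)
(B - 177)*(j(-10) + d(5)) = (256 - 177)*(4*(-10)**2 + 5) = 79*(4*100 + 5) = 79*(400 + 5) = 79*405 = 31995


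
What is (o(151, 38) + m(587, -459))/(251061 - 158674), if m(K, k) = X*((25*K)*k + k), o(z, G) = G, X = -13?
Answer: 87571730/92387 ≈ 947.88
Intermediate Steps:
m(K, k) = -13*k - 325*K*k (m(K, k) = -13*((25*K)*k + k) = -13*(25*K*k + k) = -13*(k + 25*K*k) = -13*k - 325*K*k)
(o(151, 38) + m(587, -459))/(251061 - 158674) = (38 - 13*(-459)*(1 + 25*587))/(251061 - 158674) = (38 - 13*(-459)*(1 + 14675))/92387 = (38 - 13*(-459)*14676)*(1/92387) = (38 + 87571692)*(1/92387) = 87571730*(1/92387) = 87571730/92387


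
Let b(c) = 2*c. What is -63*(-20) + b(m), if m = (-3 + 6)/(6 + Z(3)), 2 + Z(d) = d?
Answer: 8826/7 ≈ 1260.9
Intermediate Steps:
Z(d) = -2 + d
m = 3/7 (m = (-3 + 6)/(6 + (-2 + 3)) = 3/(6 + 1) = 3/7 ≈ 0.42857)
-63*(-20) + b(m) = -63*(-20) + 2*(3/7) = 1260 + 6/7 = 8826/7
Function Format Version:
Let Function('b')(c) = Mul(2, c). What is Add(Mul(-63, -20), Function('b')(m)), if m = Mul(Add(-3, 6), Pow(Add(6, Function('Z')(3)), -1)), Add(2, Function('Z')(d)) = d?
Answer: Rational(8826, 7) ≈ 1260.9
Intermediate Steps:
Function('Z')(d) = Add(-2, d)
m = Rational(3, 7) (m = Mul(Add(-3, 6), Pow(Add(6, Add(-2, 3)), -1)) = Mul(3, Pow(Add(6, 1), -1)) = Mul(3, Pow(7, -1)) = Mul(3, Rational(1, 7)) = Rational(3, 7) ≈ 0.42857)
Add(Mul(-63, -20), Function('b')(m)) = Add(Mul(-63, -20), Mul(2, Rational(3, 7))) = Add(1260, Rational(6, 7)) = Rational(8826, 7)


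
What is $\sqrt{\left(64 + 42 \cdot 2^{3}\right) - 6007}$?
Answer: $3 i \sqrt{623} \approx 74.88 i$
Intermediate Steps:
$\sqrt{\left(64 + 42 \cdot 2^{3}\right) - 6007} = \sqrt{\left(64 + 42 \cdot 8\right) - 6007} = \sqrt{\left(64 + 336\right) - 6007} = \sqrt{400 - 6007} = \sqrt{-5607} = 3 i \sqrt{623}$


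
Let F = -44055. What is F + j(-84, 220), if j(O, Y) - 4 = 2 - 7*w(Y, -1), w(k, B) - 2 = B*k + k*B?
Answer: -40983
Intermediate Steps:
w(k, B) = 2 + 2*B*k (w(k, B) = 2 + (B*k + k*B) = 2 + (B*k + B*k) = 2 + 2*B*k)
j(O, Y) = -8 + 14*Y (j(O, Y) = 4 + (2 - 7*(2 + 2*(-1)*Y)) = 4 + (2 - 7*(2 - 2*Y)) = 4 + (2 + (-14 + 14*Y)) = 4 + (-12 + 14*Y) = -8 + 14*Y)
F + j(-84, 220) = -44055 + (-8 + 14*220) = -44055 + (-8 + 3080) = -44055 + 3072 = -40983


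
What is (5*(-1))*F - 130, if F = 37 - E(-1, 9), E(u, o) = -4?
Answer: -335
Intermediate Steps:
F = 41 (F = 37 - 1*(-4) = 37 + 4 = 41)
(5*(-1))*F - 130 = (5*(-1))*41 - 130 = -5*41 - 130 = -205 - 130 = -335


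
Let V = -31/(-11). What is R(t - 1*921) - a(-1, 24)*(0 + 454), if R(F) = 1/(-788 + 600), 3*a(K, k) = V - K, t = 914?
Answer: -1194939/2068 ≈ -577.82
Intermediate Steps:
V = 31/11 (V = -31*(-1/11) = 31/11 ≈ 2.8182)
a(K, k) = 31/33 - K/3 (a(K, k) = (31/11 - K)/3 = 31/33 - K/3)
R(F) = -1/188 (R(F) = 1/(-188) = -1/188)
R(t - 1*921) - a(-1, 24)*(0 + 454) = -1/188 - (31/33 - ⅓*(-1))*(0 + 454) = -1/188 - (31/33 + ⅓)*454 = -1/188 - 14*454/11 = -1/188 - 1*6356/11 = -1/188 - 6356/11 = -1194939/2068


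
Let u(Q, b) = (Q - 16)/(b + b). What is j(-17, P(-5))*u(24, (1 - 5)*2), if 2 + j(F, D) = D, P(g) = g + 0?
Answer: 7/2 ≈ 3.5000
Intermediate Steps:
P(g) = g
j(F, D) = -2 + D
u(Q, b) = (-16 + Q)/(2*b) (u(Q, b) = (-16 + Q)/((2*b)) = (-16 + Q)*(1/(2*b)) = (-16 + Q)/(2*b))
j(-17, P(-5))*u(24, (1 - 5)*2) = (-2 - 5)*((-16 + 24)/(2*(((1 - 5)*2)))) = -7*8/(2*((-4*2))) = -7*8/(2*(-8)) = -7*(-1)*8/(2*8) = -7*(-½) = 7/2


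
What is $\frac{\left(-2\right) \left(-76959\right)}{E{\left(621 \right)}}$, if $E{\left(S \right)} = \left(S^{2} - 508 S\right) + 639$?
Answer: $\frac{8551}{3934} \approx 2.1736$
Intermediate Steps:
$E{\left(S \right)} = 639 + S^{2} - 508 S$
$\frac{\left(-2\right) \left(-76959\right)}{E{\left(621 \right)}} = \frac{\left(-2\right) \left(-76959\right)}{639 + 621^{2} - 315468} = \frac{153918}{639 + 385641 - 315468} = \frac{153918}{70812} = 153918 \cdot \frac{1}{70812} = \frac{8551}{3934}$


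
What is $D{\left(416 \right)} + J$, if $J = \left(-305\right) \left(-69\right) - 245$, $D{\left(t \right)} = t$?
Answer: $21216$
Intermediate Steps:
$J = 20800$ ($J = 21045 - 245 = 20800$)
$D{\left(416 \right)} + J = 416 + 20800 = 21216$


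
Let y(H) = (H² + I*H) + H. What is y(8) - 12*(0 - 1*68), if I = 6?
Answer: 936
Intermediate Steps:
y(H) = H² + 7*H (y(H) = (H² + 6*H) + H = H² + 7*H)
y(8) - 12*(0 - 1*68) = 8*(7 + 8) - 12*(0 - 1*68) = 8*15 - 12*(0 - 68) = 120 - 12*(-68) = 120 + 816 = 936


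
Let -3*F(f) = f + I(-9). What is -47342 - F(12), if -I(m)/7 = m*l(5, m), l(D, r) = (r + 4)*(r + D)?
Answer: -46918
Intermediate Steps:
l(D, r) = (4 + r)*(D + r)
I(m) = -7*m*(20 + m² + 9*m) (I(m) = -7*m*(m² + 4*5 + 4*m + 5*m) = -7*m*(m² + 20 + 4*m + 5*m) = -7*m*(20 + m² + 9*m))
F(f) = -420 - f/3 (F(f) = -(f - 7*(-9)*(20 + (-9)² + 9*(-9)))/3 = -(f - 7*(-9)*(20 + 81 - 81))/3 = -(f - 7*(-9)*20)/3 = -(f + 1260)/3 = -(1260 + f)/3 = -420 - f/3)
-47342 - F(12) = -47342 - (-420 - ⅓*12) = -47342 - (-420 - 4) = -47342 - 1*(-424) = -47342 + 424 = -46918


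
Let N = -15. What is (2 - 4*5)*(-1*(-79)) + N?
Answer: -1437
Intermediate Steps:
(2 - 4*5)*(-1*(-79)) + N = (2 - 4*5)*(-1*(-79)) - 15 = (2 - 20)*79 - 15 = -18*79 - 15 = -1422 - 15 = -1437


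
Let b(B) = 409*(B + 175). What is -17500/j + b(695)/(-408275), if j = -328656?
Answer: -5490042599/6709101420 ≈ -0.81830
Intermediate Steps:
b(B) = 71575 + 409*B (b(B) = 409*(175 + B) = 71575 + 409*B)
-17500/j + b(695)/(-408275) = -17500/(-328656) + (71575 + 409*695)/(-408275) = -17500*(-1/328656) + (71575 + 284255)*(-1/408275) = 4375/82164 + 355830*(-1/408275) = 4375/82164 - 71166/81655 = -5490042599/6709101420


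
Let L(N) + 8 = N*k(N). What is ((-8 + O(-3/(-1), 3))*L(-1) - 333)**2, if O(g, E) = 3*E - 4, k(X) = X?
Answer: 97344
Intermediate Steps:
L(N) = -8 + N**2 (L(N) = -8 + N*N = -8 + N**2)
O(g, E) = -4 + 3*E
((-8 + O(-3/(-1), 3))*L(-1) - 333)**2 = ((-8 + (-4 + 3*3))*(-8 + (-1)**2) - 333)**2 = ((-8 + (-4 + 9))*(-8 + 1) - 333)**2 = ((-8 + 5)*(-7) - 333)**2 = (-3*(-7) - 333)**2 = (21 - 333)**2 = (-312)**2 = 97344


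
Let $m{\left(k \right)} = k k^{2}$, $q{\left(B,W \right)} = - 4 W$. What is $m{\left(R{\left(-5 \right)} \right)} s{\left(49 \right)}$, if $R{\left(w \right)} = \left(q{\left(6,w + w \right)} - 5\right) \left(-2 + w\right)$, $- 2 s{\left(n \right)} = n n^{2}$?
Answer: $\frac{1730160900125}{2} \approx 8.6508 \cdot 10^{11}$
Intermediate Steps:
$s{\left(n \right)} = - \frac{n^{3}}{2}$ ($s{\left(n \right)} = - \frac{n n^{2}}{2} = - \frac{n^{3}}{2}$)
$R{\left(w \right)} = \left(-5 - 8 w\right) \left(-2 + w\right)$ ($R{\left(w \right)} = \left(- 4 \left(w + w\right) - 5\right) \left(-2 + w\right) = \left(- 4 \cdot 2 w - 5\right) \left(-2 + w\right) = \left(- 8 w - 5\right) \left(-2 + w\right) = \left(-5 - 8 w\right) \left(-2 + w\right)$)
$m{\left(k \right)} = k^{3}$
$m{\left(R{\left(-5 \right)} \right)} s{\left(49 \right)} = \left(10 - 8 \left(-5\right)^{2} + 11 \left(-5\right)\right)^{3} \left(- \frac{49^{3}}{2}\right) = \left(10 - 200 - 55\right)^{3} \left(\left(- \frac{1}{2}\right) 117649\right) = \left(10 - 200 - 55\right)^{3} \left(- \frac{117649}{2}\right) = \left(-245\right)^{3} \left(- \frac{117649}{2}\right) = \left(-14706125\right) \left(- \frac{117649}{2}\right) = \frac{1730160900125}{2}$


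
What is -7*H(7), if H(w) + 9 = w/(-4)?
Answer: 301/4 ≈ 75.250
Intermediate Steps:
H(w) = -9 - w/4 (H(w) = -9 + w/(-4) = -9 + w*(-¼) = -9 - w/4)
-7*H(7) = -7*(-9 - ¼*7) = -7*(-9 - 7/4) = -7*(-43/4) = 301/4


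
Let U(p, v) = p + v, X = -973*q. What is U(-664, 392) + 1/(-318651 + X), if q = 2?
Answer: -87202385/320597 ≈ -272.00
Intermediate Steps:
X = -1946 (X = -973*2 = -1946)
U(-664, 392) + 1/(-318651 + X) = (-664 + 392) + 1/(-318651 - 1946) = -272 + 1/(-320597) = -272 - 1/320597 = -87202385/320597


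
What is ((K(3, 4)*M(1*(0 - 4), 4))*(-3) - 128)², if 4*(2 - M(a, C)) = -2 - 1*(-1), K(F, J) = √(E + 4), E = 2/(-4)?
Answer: 529391/32 + 864*√14 ≈ 19776.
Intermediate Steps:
E = -½ (E = 2*(-¼) = -½ ≈ -0.50000)
K(F, J) = √14/2 (K(F, J) = √(-½ + 4) = √(7/2) = √14/2)
M(a, C) = 9/4 (M(a, C) = 2 - (-2 - 1*(-1))/4 = 2 - (-2 + 1)/4 = 2 - ¼*(-1) = 2 + ¼ = 9/4)
((K(3, 4)*M(1*(0 - 4), 4))*(-3) - 128)² = (((√14/2)*(9/4))*(-3) - 128)² = ((9*√14/8)*(-3) - 128)² = (-27*√14/8 - 128)² = (-128 - 27*√14/8)²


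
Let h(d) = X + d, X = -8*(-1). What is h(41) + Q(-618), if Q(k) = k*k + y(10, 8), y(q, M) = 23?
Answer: 381996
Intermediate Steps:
X = 8
h(d) = 8 + d
Q(k) = 23 + k² (Q(k) = k*k + 23 = k² + 23 = 23 + k²)
h(41) + Q(-618) = (8 + 41) + (23 + (-618)²) = 49 + (23 + 381924) = 49 + 381947 = 381996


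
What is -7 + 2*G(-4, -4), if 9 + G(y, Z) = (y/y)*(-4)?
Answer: -33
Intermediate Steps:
G(y, Z) = -13 (G(y, Z) = -9 + (y/y)*(-4) = -9 + 1*(-4) = -9 - 4 = -13)
-7 + 2*G(-4, -4) = -7 + 2*(-13) = -7 - 26 = -33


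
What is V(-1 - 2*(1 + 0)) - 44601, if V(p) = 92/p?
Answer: -133895/3 ≈ -44632.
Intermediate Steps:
V(-1 - 2*(1 + 0)) - 44601 = 92/(-1 - 2*(1 + 0)) - 44601 = 92/(-1 - 2*1) - 44601 = 92/(-1 - 2) - 44601 = 92/(-3) - 44601 = 92*(-⅓) - 44601 = -92/3 - 44601 = -133895/3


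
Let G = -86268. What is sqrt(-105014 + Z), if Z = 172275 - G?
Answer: sqrt(153529) ≈ 391.83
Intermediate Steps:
Z = 258543 (Z = 172275 - 1*(-86268) = 172275 + 86268 = 258543)
sqrt(-105014 + Z) = sqrt(-105014 + 258543) = sqrt(153529)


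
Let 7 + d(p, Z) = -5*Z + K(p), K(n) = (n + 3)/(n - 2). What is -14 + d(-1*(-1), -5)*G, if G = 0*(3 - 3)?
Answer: -14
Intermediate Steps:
K(n) = (3 + n)/(-2 + n)
d(p, Z) = -7 - 5*Z + (3 + p)/(-2 + p) (d(p, Z) = -7 + (-5*Z + (3 + p)/(-2 + p)) = -7 - 5*Z + (3 + p)/(-2 + p))
G = 0 (G = 0*0 = 0)
-14 + d(-1*(-1), -5)*G = -14 + ((3 - 1*(-1) - (-2 - 1*(-1))*(7 + 5*(-5)))/(-2 - 1*(-1)))*0 = -14 + ((3 + 1 - (-2 + 1)*(7 - 25))/(-2 + 1))*0 = -14 + ((3 + 1 - 1*(-1)*(-18))/(-1))*0 = -14 - (3 + 1 - 18)*0 = -14 - 1*(-14)*0 = -14 + 14*0 = -14 + 0 = -14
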